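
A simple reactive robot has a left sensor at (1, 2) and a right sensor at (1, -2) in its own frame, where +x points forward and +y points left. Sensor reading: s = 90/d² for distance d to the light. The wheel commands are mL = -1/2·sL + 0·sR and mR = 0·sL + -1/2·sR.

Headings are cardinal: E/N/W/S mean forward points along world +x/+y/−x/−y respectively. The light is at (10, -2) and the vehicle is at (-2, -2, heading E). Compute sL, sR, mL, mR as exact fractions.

left sensor world pos  = (-1, 0); dL² = 125
right sensor world pos = (-1, -4); dR² = 125
sL = 90/125 = 18/25
sR = 90/125 = 18/25
mL = -1/2·sL + 0·sR = -9/25
mR = 0·sL + -1/2·sR = -9/25

18/25 18/25 -9/25 -9/25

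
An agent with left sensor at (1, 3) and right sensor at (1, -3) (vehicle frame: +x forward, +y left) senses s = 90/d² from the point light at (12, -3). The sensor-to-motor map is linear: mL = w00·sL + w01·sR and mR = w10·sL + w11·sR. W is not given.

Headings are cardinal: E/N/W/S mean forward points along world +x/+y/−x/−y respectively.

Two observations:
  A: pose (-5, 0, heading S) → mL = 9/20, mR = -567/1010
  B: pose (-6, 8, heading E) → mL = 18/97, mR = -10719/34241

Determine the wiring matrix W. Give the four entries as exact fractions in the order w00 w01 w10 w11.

1 0 -1 -1/2

obs A: pose=(-5,0,S) → sL=9/20, sR=45/202, mL=9/20, mR=-567/1010
obs B: pose=(-6,8,E) → sL=18/97, sR=90/353, mL=18/97, mR=-10719/34241
sensor matrix S = [[9/20, 45/202], [18/97, 90/353]]; det S = 507627/6916682
solve [mL_A; mL_B] = S·[w00; w01] and [mR_A; mR_B] = S·[w10; w11]:
  w00 = 1, w01 = 0, w10 = -1, w11 = -1/2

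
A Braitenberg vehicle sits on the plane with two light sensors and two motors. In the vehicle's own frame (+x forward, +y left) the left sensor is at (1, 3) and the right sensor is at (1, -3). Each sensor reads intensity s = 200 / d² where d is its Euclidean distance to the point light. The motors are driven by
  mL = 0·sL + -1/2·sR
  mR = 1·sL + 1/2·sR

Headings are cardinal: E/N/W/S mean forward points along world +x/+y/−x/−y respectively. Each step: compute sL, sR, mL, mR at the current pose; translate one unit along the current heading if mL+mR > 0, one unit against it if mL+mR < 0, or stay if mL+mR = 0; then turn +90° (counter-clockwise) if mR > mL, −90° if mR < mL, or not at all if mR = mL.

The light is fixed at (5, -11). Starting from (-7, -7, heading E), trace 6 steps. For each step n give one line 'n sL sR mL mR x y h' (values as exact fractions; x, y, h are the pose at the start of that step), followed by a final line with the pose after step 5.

0 20/17 100/61 -50/61 2070/1037 -7 -7 E
1 200/221 200/89 -100/89 39900/19669 -6 -7 N
2 50/37 25/26 -25/52 3525/1924 -6 -6 W
3 200/97 200/241 -100/241 57900/23377 -7 -6 S
4 20/17 100/61 -50/61 2070/1037 -7 -7 E
5 200/221 200/89 -100/89 39900/19669 -6 -7 N
final -6 -6 W

n=0: pose=(-7,-7,E); sL=20/17, sR=100/61; mL=-50/61, mR=2070/1037; mL+mR=20/17 → advance +1; mR−mL=2920/1037 → turn +1·90°
n=1: pose=(-6,-7,N); sL=200/221, sR=200/89; mL=-100/89, mR=39900/19669; mL+mR=200/221 → advance +1; mR−mL=62000/19669 → turn +1·90°
n=2: pose=(-6,-6,W); sL=50/37, sR=25/26; mL=-25/52, mR=3525/1924; mL+mR=50/37 → advance +1; mR−mL=2225/962 → turn +1·90°
n=3: pose=(-7,-6,S); sL=200/97, sR=200/241; mL=-100/241, mR=57900/23377; mL+mR=200/97 → advance +1; mR−mL=67600/23377 → turn +1·90°
n=4: pose=(-7,-7,E); sL=20/17, sR=100/61; mL=-50/61, mR=2070/1037; mL+mR=20/17 → advance +1; mR−mL=2920/1037 → turn +1·90°
n=5: pose=(-6,-7,N); sL=200/221, sR=200/89; mL=-100/89, mR=39900/19669; mL+mR=200/221 → advance +1; mR−mL=62000/19669 → turn +1·90°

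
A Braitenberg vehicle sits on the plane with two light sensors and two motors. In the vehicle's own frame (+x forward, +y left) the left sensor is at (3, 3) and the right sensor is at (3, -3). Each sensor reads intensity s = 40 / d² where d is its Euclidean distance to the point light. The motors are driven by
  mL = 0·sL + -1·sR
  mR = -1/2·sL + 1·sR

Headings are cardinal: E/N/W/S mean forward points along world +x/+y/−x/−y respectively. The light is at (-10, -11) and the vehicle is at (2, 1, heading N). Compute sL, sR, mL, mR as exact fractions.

left sensor world pos  = (-1, 4); dL² = 306
right sensor world pos = (5, 4); dR² = 450
sL = 40/306 = 20/153
sR = 40/450 = 4/45
mL = 0·sL + -1·sR = -4/45
mR = -1/2·sL + 1·sR = 2/85

20/153 4/45 -4/45 2/85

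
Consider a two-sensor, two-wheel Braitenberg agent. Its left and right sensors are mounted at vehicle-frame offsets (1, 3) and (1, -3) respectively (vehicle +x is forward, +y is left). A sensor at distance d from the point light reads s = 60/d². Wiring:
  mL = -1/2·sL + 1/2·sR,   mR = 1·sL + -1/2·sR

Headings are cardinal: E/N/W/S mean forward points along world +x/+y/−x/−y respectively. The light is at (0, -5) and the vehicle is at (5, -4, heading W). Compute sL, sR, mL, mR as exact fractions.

left sensor world pos  = (4, -7); dL² = 20
right sensor world pos = (4, -1); dR² = 32
sL = 60/20 = 3
sR = 60/32 = 15/8
mL = -1/2·sL + 1/2·sR = -9/16
mR = 1·sL + -1/2·sR = 33/16

3 15/8 -9/16 33/16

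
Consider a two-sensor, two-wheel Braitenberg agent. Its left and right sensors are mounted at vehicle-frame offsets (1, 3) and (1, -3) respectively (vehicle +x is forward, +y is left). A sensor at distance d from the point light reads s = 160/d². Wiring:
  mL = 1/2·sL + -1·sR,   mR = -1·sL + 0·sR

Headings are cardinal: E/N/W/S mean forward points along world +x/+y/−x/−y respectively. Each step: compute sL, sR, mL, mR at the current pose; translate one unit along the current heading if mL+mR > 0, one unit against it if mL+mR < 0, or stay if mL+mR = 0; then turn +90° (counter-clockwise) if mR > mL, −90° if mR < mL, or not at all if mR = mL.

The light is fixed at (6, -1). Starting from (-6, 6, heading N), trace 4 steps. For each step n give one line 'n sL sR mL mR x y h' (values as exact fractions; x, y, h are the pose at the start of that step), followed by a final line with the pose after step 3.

0 160/289 32/29 -6928/8381 -160/289 -6 6 N
1 80/89 16/25 -424/2225 -80/89 -6 5 W
2 32/49 160/113 -6032/5537 -32/49 -5 5 N
3 40/37 10/13 -110/481 -40/37 -5 4 W
final -4 4 N

n=0: pose=(-6,6,N); sL=160/289, sR=32/29; mL=-6928/8381, mR=-160/289; mL+mR=-11568/8381 → advance -1; mR−mL=2288/8381 → turn +1·90°
n=1: pose=(-6,5,W); sL=80/89, sR=16/25; mL=-424/2225, mR=-80/89; mL+mR=-2424/2225 → advance -1; mR−mL=-1576/2225 → turn -1·90°
n=2: pose=(-5,5,N); sL=32/49, sR=160/113; mL=-6032/5537, mR=-32/49; mL+mR=-9648/5537 → advance -1; mR−mL=2416/5537 → turn +1·90°
n=3: pose=(-5,4,W); sL=40/37, sR=10/13; mL=-110/481, mR=-40/37; mL+mR=-630/481 → advance -1; mR−mL=-410/481 → turn -1·90°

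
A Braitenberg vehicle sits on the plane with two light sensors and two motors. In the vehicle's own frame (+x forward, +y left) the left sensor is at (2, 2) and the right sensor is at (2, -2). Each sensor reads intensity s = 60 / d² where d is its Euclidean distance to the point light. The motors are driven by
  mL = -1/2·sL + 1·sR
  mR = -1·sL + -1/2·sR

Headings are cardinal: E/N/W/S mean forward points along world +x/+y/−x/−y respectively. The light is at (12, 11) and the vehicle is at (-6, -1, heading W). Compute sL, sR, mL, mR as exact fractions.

15/149 3/25 519/7450 -1197/7450

left sensor world pos  = (-8, -3); dL² = 596
right sensor world pos = (-8, 1); dR² = 500
sL = 60/596 = 15/149
sR = 60/500 = 3/25
mL = -1/2·sL + 1·sR = 519/7450
mR = -1·sL + -1/2·sR = -1197/7450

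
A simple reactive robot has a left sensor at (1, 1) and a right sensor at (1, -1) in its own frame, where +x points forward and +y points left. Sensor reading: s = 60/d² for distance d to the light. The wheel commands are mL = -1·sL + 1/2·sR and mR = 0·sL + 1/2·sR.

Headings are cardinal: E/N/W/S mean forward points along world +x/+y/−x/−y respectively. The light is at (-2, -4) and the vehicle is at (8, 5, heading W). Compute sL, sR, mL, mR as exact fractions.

left sensor world pos  = (7, 4); dL² = 145
right sensor world pos = (7, 6); dR² = 181
sL = 60/145 = 12/29
sR = 60/181 = 60/181
mL = -1·sL + 1/2·sR = -1302/5249
mR = 0·sL + 1/2·sR = 30/181

12/29 60/181 -1302/5249 30/181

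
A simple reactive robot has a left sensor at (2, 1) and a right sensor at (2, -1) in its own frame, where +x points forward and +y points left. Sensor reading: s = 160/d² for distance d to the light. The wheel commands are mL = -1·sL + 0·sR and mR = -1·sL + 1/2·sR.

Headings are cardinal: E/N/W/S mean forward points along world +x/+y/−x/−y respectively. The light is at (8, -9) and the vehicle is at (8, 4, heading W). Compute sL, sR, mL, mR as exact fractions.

40/37 4/5 -40/37 -126/185

left sensor world pos  = (6, 3); dL² = 148
right sensor world pos = (6, 5); dR² = 200
sL = 160/148 = 40/37
sR = 160/200 = 4/5
mL = -1·sL + 0·sR = -40/37
mR = -1·sL + 1/2·sR = -126/185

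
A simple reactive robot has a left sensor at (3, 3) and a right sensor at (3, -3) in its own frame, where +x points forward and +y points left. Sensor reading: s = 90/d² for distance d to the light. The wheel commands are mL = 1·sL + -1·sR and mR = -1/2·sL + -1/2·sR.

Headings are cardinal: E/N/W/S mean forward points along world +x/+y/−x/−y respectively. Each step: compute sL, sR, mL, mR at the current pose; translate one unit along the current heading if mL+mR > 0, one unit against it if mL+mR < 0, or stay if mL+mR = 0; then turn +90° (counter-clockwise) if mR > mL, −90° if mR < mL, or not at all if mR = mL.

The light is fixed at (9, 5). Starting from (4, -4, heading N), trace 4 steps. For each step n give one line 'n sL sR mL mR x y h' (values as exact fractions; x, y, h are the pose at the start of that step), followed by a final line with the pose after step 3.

0 9/10 9/4 -27/20 -63/40 4 -4 N
1 90/53 90/173 10800/9169 -10170/9169 4 -5 E
2 9/17 45/109 216/1853 -873/1853 5 -5 S
3 90/193 18/17 -1944/3281 -2502/3281 5 -4 W
final 6 -4 N

n=0: pose=(4,-4,N); sL=9/10, sR=9/4; mL=-27/20, mR=-63/40; mL+mR=-117/40 → advance -1; mR−mL=-9/40 → turn -1·90°
n=1: pose=(4,-5,E); sL=90/53, sR=90/173; mL=10800/9169, mR=-10170/9169; mL+mR=630/9169 → advance +1; mR−mL=-20970/9169 → turn -1·90°
n=2: pose=(5,-5,S); sL=9/17, sR=45/109; mL=216/1853, mR=-873/1853; mL+mR=-657/1853 → advance -1; mR−mL=-1089/1853 → turn -1·90°
n=3: pose=(5,-4,W); sL=90/193, sR=18/17; mL=-1944/3281, mR=-2502/3281; mL+mR=-4446/3281 → advance -1; mR−mL=-558/3281 → turn -1·90°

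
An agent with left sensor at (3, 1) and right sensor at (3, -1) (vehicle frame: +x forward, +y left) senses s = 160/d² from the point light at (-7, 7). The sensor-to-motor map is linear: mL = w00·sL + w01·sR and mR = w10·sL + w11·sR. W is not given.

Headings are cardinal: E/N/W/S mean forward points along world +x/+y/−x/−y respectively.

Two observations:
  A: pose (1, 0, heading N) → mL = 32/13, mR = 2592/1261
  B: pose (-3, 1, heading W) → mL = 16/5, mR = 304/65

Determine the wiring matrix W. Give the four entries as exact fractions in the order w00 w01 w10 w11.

obs A: pose=(1,0,N) → sL=32/13, sR=160/97, mL=32/13, mR=2592/1261
obs B: pose=(-3,1,W) → sL=16/5, sR=80/13, mL=16/5, mR=304/65
sensor matrix S = [[32/13, 160/97], [16/5, 80/13]]; det S = 161792/16393
solve [mL_A; mL_B] = S·[w00; w01] and [mR_A; mR_B] = S·[w10; w11]:
  w00 = 1, w01 = 0, w10 = 1/2, w11 = 1/2

1 0 1/2 1/2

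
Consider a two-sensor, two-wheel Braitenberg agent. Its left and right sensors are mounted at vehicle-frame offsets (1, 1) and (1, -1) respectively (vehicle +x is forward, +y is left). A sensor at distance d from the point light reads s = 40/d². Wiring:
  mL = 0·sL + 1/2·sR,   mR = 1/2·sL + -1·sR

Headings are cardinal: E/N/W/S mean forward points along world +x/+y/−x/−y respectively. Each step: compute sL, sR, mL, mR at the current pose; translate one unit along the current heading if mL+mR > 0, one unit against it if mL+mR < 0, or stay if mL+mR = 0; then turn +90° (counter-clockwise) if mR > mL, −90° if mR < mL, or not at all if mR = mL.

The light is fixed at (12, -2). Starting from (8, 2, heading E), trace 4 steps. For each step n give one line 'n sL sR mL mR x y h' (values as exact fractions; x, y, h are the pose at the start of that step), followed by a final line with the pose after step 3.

0 20/17 20/9 10/9 -250/153 8 2 E
1 8/5 8/9 4/9 -4/45 7 2 S
2 1 10/13 5/13 -7/26 7 1 W
3 8/13 40/41 20/41 -356/533 6 1 N
final 6 0 E

n=0: pose=(8,2,E); sL=20/17, sR=20/9; mL=10/9, mR=-250/153; mL+mR=-80/153 → advance -1; mR−mL=-140/51 → turn -1·90°
n=1: pose=(7,2,S); sL=8/5, sR=8/9; mL=4/9, mR=-4/45; mL+mR=16/45 → advance +1; mR−mL=-8/15 → turn -1·90°
n=2: pose=(7,1,W); sL=1, sR=10/13; mL=5/13, mR=-7/26; mL+mR=3/26 → advance +1; mR−mL=-17/26 → turn -1·90°
n=3: pose=(6,1,N); sL=8/13, sR=40/41; mL=20/41, mR=-356/533; mL+mR=-96/533 → advance -1; mR−mL=-616/533 → turn -1·90°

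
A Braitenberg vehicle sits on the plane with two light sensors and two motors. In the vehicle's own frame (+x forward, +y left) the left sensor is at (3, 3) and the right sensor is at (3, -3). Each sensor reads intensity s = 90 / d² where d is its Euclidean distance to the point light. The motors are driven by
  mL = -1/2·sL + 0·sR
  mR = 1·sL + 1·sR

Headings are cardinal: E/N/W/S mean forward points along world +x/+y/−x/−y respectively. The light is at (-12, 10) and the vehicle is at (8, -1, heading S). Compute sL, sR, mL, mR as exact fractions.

left sensor world pos  = (11, -4); dL² = 725
right sensor world pos = (5, -4); dR² = 485
sL = 90/725 = 18/145
sR = 90/485 = 18/97
mL = -1/2·sL + 0·sR = -9/145
mR = 1·sL + 1·sR = 4356/14065

18/145 18/97 -9/145 4356/14065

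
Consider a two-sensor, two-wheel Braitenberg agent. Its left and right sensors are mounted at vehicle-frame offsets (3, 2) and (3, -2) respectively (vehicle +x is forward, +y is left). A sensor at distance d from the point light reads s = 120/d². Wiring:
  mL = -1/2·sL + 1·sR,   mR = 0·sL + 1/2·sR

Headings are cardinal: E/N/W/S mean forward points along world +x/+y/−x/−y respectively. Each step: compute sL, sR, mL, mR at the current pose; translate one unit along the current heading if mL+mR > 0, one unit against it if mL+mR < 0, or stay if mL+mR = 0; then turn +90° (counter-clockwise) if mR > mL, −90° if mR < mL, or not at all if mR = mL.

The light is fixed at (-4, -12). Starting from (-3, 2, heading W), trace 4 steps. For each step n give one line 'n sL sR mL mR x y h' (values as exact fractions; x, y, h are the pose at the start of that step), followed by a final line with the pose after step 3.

n=0: pose=(-3,2,W); sL=30/37, sR=6/13; mL=27/481, mR=3/13; mL+mR=138/481 → advance +1; mR−mL=84/481 → turn +1·90°
n=1: pose=(-4,2,S); sL=24/25, sR=24/25; mL=12/25, mR=12/25; mL+mR=24/25 → advance +1; mR−mL=0 → turn +0·90°
n=2: pose=(-4,1,S); sL=15/13, sR=15/13; mL=15/26, mR=15/26; mL+mR=15/13 → advance +1; mR−mL=0 → turn +0·90°
n=3: pose=(-4,0,S); sL=24/17, sR=24/17; mL=12/17, mR=12/17; mL+mR=24/17 → advance +1; mR−mL=0 → turn +0·90°

0 30/37 6/13 27/481 3/13 -3 2 W
1 24/25 24/25 12/25 12/25 -4 2 S
2 15/13 15/13 15/26 15/26 -4 1 S
3 24/17 24/17 12/17 12/17 -4 0 S
final -4 -1 S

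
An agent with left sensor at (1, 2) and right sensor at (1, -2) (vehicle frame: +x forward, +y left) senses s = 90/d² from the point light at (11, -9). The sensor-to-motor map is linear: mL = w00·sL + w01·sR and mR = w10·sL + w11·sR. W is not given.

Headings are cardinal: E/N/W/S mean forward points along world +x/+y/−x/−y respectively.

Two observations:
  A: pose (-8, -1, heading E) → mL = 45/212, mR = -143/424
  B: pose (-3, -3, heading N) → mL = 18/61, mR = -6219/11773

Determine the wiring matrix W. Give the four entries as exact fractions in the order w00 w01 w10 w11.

obs A: pose=(-8,-1,E) → sL=45/212, sR=1/4, mL=45/212, mR=-143/424
obs B: pose=(-3,-3,N) → sL=18/61, sR=90/193, mL=18/61, mR=-6219/11773
sensor matrix S = [[45/212, 1/4], [18/61, 90/193]]; det S = 15732/623969
solve [mL_A; mL_B] = S·[w00; w01] and [mR_A; mR_B] = S·[w10; w11]:
  w00 = 1, w01 = 0, w10 = -1, w11 = -1/2

1 0 -1 -1/2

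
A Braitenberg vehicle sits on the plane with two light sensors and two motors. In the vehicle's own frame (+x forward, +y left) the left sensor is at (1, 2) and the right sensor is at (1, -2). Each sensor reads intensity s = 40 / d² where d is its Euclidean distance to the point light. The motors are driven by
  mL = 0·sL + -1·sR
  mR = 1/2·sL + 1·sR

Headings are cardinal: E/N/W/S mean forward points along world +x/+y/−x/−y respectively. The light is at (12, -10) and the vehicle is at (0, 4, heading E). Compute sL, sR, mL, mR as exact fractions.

40/377 8/53 -8/53 4076/19981

left sensor world pos  = (1, 6); dL² = 377
right sensor world pos = (1, 2); dR² = 265
sL = 40/377 = 40/377
sR = 40/265 = 8/53
mL = 0·sL + -1·sR = -8/53
mR = 1/2·sL + 1·sR = 4076/19981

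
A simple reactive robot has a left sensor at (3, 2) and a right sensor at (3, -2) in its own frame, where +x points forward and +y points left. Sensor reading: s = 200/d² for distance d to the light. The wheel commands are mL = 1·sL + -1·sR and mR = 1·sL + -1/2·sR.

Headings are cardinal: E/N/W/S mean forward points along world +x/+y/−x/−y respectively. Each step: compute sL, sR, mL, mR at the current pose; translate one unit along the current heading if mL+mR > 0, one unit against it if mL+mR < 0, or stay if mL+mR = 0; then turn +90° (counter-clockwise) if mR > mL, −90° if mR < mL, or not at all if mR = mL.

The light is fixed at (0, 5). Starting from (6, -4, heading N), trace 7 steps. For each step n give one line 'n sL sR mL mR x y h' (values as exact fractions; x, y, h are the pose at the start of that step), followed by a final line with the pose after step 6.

0 50/13 2 24/13 37/13 6 -4 N
1 200/109 40/9 -2560/981 -380/981 6 -3 W
2 100/101 100/73 -2800/7373 2250/7373 7 -3 S
3 8/5 200/181 448/905 948/905 7 -2 E
4 50/13 50/29 800/377 1125/377 8 -2 N
5 200/89 200/41 -9600/3649 -700/3649 8 -1 W
6 100/101 20/13 -720/1313 290/1313 9 -1 S
final 9 0 E

n=0: pose=(6,-4,N); sL=50/13, sR=2; mL=24/13, mR=37/13; mL+mR=61/13 → advance +1; mR−mL=1 → turn +1·90°
n=1: pose=(6,-3,W); sL=200/109, sR=40/9; mL=-2560/981, mR=-380/981; mL+mR=-980/327 → advance -1; mR−mL=20/9 → turn +1·90°
n=2: pose=(7,-3,S); sL=100/101, sR=100/73; mL=-2800/7373, mR=2250/7373; mL+mR=-550/7373 → advance -1; mR−mL=50/73 → turn +1·90°
n=3: pose=(7,-2,E); sL=8/5, sR=200/181; mL=448/905, mR=948/905; mL+mR=1396/905 → advance +1; mR−mL=100/181 → turn +1·90°
n=4: pose=(8,-2,N); sL=50/13, sR=50/29; mL=800/377, mR=1125/377; mL+mR=1925/377 → advance +1; mR−mL=25/29 → turn +1·90°
n=5: pose=(8,-1,W); sL=200/89, sR=200/41; mL=-9600/3649, mR=-700/3649; mL+mR=-10300/3649 → advance -1; mR−mL=100/41 → turn +1·90°
n=6: pose=(9,-1,S); sL=100/101, sR=20/13; mL=-720/1313, mR=290/1313; mL+mR=-430/1313 → advance -1; mR−mL=10/13 → turn +1·90°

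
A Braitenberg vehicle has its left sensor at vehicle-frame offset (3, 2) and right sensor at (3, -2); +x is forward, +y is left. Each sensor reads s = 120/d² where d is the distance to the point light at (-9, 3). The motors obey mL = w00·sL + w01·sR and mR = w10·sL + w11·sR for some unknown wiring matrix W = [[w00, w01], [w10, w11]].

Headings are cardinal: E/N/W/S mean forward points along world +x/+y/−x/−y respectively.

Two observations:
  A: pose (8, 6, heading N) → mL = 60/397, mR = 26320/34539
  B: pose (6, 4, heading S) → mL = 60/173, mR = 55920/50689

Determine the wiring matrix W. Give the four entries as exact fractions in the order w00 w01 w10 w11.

obs A: pose=(8,6,N) → sL=40/87, sR=120/397, mL=60/397, mR=26320/34539
obs B: pose=(6,4,S) → sL=120/293, sR=120/173, mL=60/173, mR=55920/50689
sensor matrix S = [[40/87, 120/397], [120/293, 120/173]]; det S = 113868800/583582457
solve [mL_A; mL_B] = S·[w00; w01] and [mR_A; mR_B] = S·[w10; w11]:
  w00 = 0, w01 = 1/2, w10 = 1, w11 = 1

0 1/2 1 1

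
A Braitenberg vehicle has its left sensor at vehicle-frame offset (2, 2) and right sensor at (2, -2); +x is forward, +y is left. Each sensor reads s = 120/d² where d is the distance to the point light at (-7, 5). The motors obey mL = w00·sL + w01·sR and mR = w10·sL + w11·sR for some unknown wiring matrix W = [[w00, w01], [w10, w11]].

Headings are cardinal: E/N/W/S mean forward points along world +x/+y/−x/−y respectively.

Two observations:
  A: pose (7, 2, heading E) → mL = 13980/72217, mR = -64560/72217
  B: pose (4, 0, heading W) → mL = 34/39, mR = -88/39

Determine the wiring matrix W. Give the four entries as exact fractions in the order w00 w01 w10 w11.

obs A: pose=(7,2,E) → sL=120/257, sR=120/281, mL=13980/72217, mR=-64560/72217
obs B: pose=(4,0,W) → sL=12/13, sR=4/3, mL=34/39, mR=-88/39
sensor matrix S = [[120/257, 120/281], [12/13, 4/3]]; det S = 214400/938821
solve [mL_A; mL_B] = S·[w00; w01] and [mR_A; mR_B] = S·[w10; w11]:
  w00 = -1/2, w01 = 1, w10 = -1, w11 = -1

-1/2 1 -1 -1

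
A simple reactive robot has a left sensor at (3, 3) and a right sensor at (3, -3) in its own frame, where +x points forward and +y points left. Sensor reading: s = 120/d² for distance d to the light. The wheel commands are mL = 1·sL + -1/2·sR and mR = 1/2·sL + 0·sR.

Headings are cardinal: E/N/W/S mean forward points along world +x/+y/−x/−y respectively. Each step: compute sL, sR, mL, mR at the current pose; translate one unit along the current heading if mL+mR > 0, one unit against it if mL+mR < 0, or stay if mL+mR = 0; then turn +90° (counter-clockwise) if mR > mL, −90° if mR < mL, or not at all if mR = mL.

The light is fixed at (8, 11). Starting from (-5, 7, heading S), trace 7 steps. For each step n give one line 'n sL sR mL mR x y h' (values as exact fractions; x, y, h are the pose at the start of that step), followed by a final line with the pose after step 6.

0 120/149 24/61 5532/9089 60/149 -5 7 S
1 3/8 6/13 15/104 3/16 -5 6 W
2 24/37 120/353 6252/13061 12/37 -6 6 S
3 12/37 60/149 678/5513 6/37 -6 5 W
4 8/15 8/27 52/135 4/15 -7 5 S
5 15/53 6/17 96/901 15/106 -7 4 W
6 120/269 120/461 39180/124009 60/269 -8 4 S
final -8 3 W

n=0: pose=(-5,7,S); sL=120/149, sR=24/61; mL=5532/9089, mR=60/149; mL+mR=9192/9089 → advance +1; mR−mL=-1872/9089 → turn -1·90°
n=1: pose=(-5,6,W); sL=3/8, sR=6/13; mL=15/104, mR=3/16; mL+mR=69/208 → advance +1; mR−mL=9/208 → turn +1·90°
n=2: pose=(-6,6,S); sL=24/37, sR=120/353; mL=6252/13061, mR=12/37; mL+mR=10488/13061 → advance +1; mR−mL=-2016/13061 → turn -1·90°
n=3: pose=(-6,5,W); sL=12/37, sR=60/149; mL=678/5513, mR=6/37; mL+mR=1572/5513 → advance +1; mR−mL=216/5513 → turn +1·90°
n=4: pose=(-7,5,S); sL=8/15, sR=8/27; mL=52/135, mR=4/15; mL+mR=88/135 → advance +1; mR−mL=-16/135 → turn -1·90°
n=5: pose=(-7,4,W); sL=15/53, sR=6/17; mL=96/901, mR=15/106; mL+mR=447/1802 → advance +1; mR−mL=63/1802 → turn +1·90°
n=6: pose=(-8,4,S); sL=120/269, sR=120/461; mL=39180/124009, mR=60/269; mL+mR=66840/124009 → advance +1; mR−mL=-11520/124009 → turn -1·90°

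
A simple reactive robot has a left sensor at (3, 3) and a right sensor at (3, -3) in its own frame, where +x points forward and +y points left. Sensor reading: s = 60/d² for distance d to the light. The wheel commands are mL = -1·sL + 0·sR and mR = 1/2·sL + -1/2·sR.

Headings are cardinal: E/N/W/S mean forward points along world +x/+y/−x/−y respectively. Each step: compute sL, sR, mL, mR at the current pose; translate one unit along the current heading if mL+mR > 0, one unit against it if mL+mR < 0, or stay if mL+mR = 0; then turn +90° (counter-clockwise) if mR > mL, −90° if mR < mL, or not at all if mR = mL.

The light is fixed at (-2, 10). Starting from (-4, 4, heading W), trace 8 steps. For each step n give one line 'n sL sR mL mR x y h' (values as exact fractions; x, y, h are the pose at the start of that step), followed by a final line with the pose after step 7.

n=0: pose=(-4,4,W); sL=30/53, sR=30/17; mL=-30/53, mR=-540/901; mL+mR=-1050/901 → advance -1; mR−mL=-30/901 → turn -1·90°
n=1: pose=(-3,4,N); sL=12/5, sR=60/13; mL=-12/5, mR=-72/65; mL+mR=-228/65 → advance -1; mR−mL=84/65 → turn +1·90°
n=2: pose=(-3,3,W); sL=15/29, sR=15/8; mL=-15/29, mR=-315/464; mL+mR=-555/464 → advance -1; mR−mL=-75/464 → turn -1·90°
n=3: pose=(-2,3,N); sL=12/5, sR=12/5; mL=-12/5, mR=0; mL+mR=-12/5 → advance -1; mR−mL=12/5 → turn +1·90°
n=4: pose=(-2,2,W); sL=6/13, sR=30/17; mL=-6/13, mR=-144/221; mL+mR=-246/221 → advance -1; mR−mL=-42/221 → turn -1·90°
n=5: pose=(-1,2,N); sL=60/29, sR=60/41; mL=-60/29, mR=360/1189; mL+mR=-2100/1189 → advance -1; mR−mL=2820/1189 → turn +1·90°
n=6: pose=(-1,1,W); sL=15/37, sR=3/2; mL=-15/37, mR=-81/148; mL+mR=-141/148 → advance -1; mR−mL=-21/148 → turn -1·90°
n=7: pose=(0,1,N); sL=60/37, sR=60/61; mL=-60/37, mR=720/2257; mL+mR=-2940/2257 → advance -1; mR−mL=4380/2257 → turn +1·90°

0 30/53 30/17 -30/53 -540/901 -4 4 W
1 12/5 60/13 -12/5 -72/65 -3 4 N
2 15/29 15/8 -15/29 -315/464 -3 3 W
3 12/5 12/5 -12/5 0 -2 3 N
4 6/13 30/17 -6/13 -144/221 -2 2 W
5 60/29 60/41 -60/29 360/1189 -1 2 N
6 15/37 3/2 -15/37 -81/148 -1 1 W
7 60/37 60/61 -60/37 720/2257 0 1 N
final 0 0 W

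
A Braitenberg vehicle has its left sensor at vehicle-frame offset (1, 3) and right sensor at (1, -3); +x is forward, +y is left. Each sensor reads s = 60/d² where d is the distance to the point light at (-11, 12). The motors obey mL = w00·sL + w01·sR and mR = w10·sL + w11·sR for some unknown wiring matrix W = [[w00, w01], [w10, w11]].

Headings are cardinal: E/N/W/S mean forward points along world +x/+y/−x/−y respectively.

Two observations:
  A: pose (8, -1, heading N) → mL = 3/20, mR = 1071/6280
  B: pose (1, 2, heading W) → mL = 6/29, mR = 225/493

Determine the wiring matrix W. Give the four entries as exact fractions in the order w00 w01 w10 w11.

obs A: pose=(8,-1,N) → sL=3/20, sR=15/157, mL=3/20, mR=1071/6280
obs B: pose=(1,2,W) → sL=6/29, sR=6/17, mL=6/29, mR=225/493
sensor matrix S = [[3/20, 15/157], [6/29, 6/17]]; det S = 25677/774010
solve [mL_A; mL_B] = S·[w00; w01] and [mR_A; mR_B] = S·[w10; w11]:
  w00 = 1, w01 = 0, w10 = 1/2, w11 = 1

1 0 1/2 1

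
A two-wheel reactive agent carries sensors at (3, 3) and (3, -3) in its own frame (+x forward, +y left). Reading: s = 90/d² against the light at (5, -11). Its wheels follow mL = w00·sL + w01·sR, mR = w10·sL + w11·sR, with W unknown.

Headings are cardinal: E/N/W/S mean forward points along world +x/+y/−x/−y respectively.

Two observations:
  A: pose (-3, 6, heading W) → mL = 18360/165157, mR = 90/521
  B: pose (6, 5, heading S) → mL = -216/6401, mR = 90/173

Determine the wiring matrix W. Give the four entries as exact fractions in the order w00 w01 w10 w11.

1 -1 0 1

obs A: pose=(-3,6,W) → sL=90/317, sR=90/521, mL=18360/165157, mR=90/521
obs B: pose=(6,5,S) → sL=18/37, sR=90/173, mL=-216/6401, mR=90/173
sensor matrix S = [[90/317, 90/521], [18/37, 90/173]]; det S = 67301280/1057169957
solve [mL_A; mL_B] = S·[w00; w01] and [mR_A; mR_B] = S·[w10; w11]:
  w00 = 1, w01 = -1, w10 = 0, w11 = 1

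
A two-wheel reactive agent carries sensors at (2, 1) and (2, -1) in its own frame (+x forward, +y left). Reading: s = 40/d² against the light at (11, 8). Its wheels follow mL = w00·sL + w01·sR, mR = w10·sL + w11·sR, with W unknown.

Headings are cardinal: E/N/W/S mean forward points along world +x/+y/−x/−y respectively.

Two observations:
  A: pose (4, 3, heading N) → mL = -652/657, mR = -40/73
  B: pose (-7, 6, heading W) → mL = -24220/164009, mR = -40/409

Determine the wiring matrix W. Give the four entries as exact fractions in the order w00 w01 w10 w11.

-1 -1/2 -1 0

obs A: pose=(4,3,N) → sL=40/73, sR=8/9, mL=-652/657, mR=-40/73
obs B: pose=(-7,6,W) → sL=40/409, sR=40/401, mL=-24220/164009, mR=-40/409
sensor matrix S = [[40/73, 8/9], [40/409, 40/401]]; det S = -3477760/107753913
solve [mL_A; mL_B] = S·[w00; w01] and [mR_A; mR_B] = S·[w10; w11]:
  w00 = -1, w01 = -1/2, w10 = -1, w11 = 0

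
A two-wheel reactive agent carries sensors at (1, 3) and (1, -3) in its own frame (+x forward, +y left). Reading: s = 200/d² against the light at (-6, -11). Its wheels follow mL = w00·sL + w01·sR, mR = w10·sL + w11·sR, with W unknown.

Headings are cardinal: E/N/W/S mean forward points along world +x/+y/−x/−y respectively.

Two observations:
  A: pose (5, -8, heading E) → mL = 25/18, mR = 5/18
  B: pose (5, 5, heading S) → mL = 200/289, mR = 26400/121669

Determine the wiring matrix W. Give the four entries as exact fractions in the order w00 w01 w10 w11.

obs A: pose=(5,-8,E) → sL=10/9, sR=25/18, mL=25/18, mR=5/18
obs B: pose=(5,5,S) → sL=200/421, sR=200/289, mL=200/289, mR=26400/121669
sensor matrix S = [[10/9, 25/18], [200/421, 200/289]]; det S = 119500/1095021
solve [mL_A; mL_B] = S·[w00; w01] and [mR_A; mR_B] = S·[w10; w11]:
  w00 = 0, w01 = 1, w10 = -1, w11 = 1

0 1 -1 1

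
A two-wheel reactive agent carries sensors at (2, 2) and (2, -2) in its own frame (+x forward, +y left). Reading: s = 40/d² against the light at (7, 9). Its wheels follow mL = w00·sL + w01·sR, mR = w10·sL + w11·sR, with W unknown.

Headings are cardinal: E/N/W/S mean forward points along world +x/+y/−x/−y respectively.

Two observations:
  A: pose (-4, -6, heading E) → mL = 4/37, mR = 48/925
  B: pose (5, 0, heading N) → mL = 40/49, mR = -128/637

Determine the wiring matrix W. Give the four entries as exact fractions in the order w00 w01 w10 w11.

obs A: pose=(-4,-6,E) → sL=4/25, sR=4/37, mL=4/37, mR=48/925
obs B: pose=(5,0,N) → sL=8/13, sR=40/49, mL=40/49, mR=-128/637
sensor matrix S = [[4/25, 4/37], [8/13, 40/49]]; det S = 7552/117845
solve [mL_A; mL_B] = S·[w00; w01] and [mR_A; mR_B] = S·[w10; w11]:
  w00 = 0, w01 = 1, w10 = 1, w11 = -1

0 1 1 -1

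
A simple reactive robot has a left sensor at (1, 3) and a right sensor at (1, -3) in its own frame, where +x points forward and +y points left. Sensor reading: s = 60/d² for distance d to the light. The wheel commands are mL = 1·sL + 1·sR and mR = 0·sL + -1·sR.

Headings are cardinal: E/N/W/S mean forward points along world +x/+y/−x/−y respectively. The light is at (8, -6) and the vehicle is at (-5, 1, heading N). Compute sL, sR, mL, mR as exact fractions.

3/16 15/41 363/656 -15/41

left sensor world pos  = (-8, 2); dL² = 320
right sensor world pos = (-2, 2); dR² = 164
sL = 60/320 = 3/16
sR = 60/164 = 15/41
mL = 1·sL + 1·sR = 363/656
mR = 0·sL + -1·sR = -15/41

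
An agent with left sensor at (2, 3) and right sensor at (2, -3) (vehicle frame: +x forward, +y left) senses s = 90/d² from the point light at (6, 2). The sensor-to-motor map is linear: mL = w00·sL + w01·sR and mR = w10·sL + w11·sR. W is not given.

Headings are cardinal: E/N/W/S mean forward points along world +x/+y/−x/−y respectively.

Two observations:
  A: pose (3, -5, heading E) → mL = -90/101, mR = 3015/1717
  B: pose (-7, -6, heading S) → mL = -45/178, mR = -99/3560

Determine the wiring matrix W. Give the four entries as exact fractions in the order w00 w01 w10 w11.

obs A: pose=(3,-5,E) → sL=90/17, sR=90/101, mL=-90/101, mR=3015/1717
obs B: pose=(-7,-6,S) → sL=9/20, sR=45/178, mL=-45/178, mR=-99/3560
sensor matrix S = [[90/17, 90/101], [9/20, 45/178]]; det S = 286497/305626
solve [mL_A; mL_B] = S·[w00; w01] and [mR_A; mR_B] = S·[w10; w11]:
  w00 = 0, w01 = -1, w10 = 1/2, w11 = -1

0 -1 1/2 -1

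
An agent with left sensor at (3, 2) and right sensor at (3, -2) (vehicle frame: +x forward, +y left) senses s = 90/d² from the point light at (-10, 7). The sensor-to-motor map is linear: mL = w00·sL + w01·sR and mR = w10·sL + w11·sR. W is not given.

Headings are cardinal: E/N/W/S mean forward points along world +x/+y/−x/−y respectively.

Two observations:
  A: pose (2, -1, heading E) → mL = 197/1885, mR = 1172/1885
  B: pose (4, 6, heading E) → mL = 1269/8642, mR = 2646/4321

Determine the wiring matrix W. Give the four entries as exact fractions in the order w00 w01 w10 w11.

-1/2 1 1 1

obs A: pose=(2,-1,E) → sL=10/29, sR=18/65, mL=197/1885, mR=1172/1885
obs B: pose=(4,6,E) → sL=9/29, sR=45/149, mL=1269/8642, mR=2646/4321
sensor matrix S = [[10/29, 18/65], [9/29, 45/149]]; det S = 5112/280865
solve [mL_A; mL_B] = S·[w00; w01] and [mR_A; mR_B] = S·[w10; w11]:
  w00 = -1/2, w01 = 1, w10 = 1, w11 = 1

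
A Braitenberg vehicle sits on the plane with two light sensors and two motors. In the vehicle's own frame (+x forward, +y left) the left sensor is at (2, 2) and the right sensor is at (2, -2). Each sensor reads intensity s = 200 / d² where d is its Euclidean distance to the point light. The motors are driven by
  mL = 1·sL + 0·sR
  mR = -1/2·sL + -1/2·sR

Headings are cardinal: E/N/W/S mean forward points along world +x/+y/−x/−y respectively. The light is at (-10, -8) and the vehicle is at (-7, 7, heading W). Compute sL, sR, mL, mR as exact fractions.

left sensor world pos  = (-9, 5); dL² = 170
right sensor world pos = (-9, 9); dR² = 290
sL = 200/170 = 20/17
sR = 200/290 = 20/29
mL = 1·sL + 0·sR = 20/17
mR = -1/2·sL + -1/2·sR = -460/493

20/17 20/29 20/17 -460/493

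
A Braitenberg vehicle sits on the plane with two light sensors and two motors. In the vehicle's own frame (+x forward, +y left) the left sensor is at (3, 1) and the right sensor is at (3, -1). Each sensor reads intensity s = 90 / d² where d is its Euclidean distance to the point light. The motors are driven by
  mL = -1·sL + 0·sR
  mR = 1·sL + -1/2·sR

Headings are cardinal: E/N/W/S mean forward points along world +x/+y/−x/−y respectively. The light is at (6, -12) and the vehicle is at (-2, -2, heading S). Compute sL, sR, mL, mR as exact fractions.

45/49 9/13 -45/49 729/1274

left sensor world pos  = (-1, -5); dL² = 98
right sensor world pos = (-3, -5); dR² = 130
sL = 90/98 = 45/49
sR = 90/130 = 9/13
mL = -1·sL + 0·sR = -45/49
mR = 1·sL + -1/2·sR = 729/1274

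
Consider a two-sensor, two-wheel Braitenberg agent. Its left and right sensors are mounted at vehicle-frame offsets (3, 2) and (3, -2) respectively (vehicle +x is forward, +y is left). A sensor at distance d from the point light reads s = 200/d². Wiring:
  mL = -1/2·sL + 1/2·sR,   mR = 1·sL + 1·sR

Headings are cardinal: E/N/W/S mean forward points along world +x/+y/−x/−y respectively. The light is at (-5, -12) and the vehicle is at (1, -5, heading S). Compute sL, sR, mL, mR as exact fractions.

5/2 25/4 15/8 35/4

left sensor world pos  = (3, -8); dL² = 80
right sensor world pos = (-1, -8); dR² = 32
sL = 200/80 = 5/2
sR = 200/32 = 25/4
mL = -1/2·sL + 1/2·sR = 15/8
mR = 1·sL + 1·sR = 35/4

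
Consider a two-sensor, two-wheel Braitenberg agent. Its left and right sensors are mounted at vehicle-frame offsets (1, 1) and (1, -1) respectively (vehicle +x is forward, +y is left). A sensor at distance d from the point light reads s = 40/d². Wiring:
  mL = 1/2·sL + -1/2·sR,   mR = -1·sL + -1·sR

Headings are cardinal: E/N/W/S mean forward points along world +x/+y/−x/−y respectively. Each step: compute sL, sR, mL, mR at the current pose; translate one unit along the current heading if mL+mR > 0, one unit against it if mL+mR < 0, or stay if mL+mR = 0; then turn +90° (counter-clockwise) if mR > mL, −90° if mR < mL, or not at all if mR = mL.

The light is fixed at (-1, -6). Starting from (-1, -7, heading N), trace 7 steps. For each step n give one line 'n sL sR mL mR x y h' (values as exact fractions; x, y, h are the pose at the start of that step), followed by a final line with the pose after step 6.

0 40 40 0 -80 -1 -7 N
1 20 4 8 -24 -1 -8 E
2 40/9 40/13 80/117 -880/117 -2 -8 S
3 5 10 -5/2 -15 -2 -7 W
4 40 40 0 -80 -1 -7 N
5 20 4 8 -24 -1 -8 E
6 40/9 40/13 80/117 -880/117 -2 -8 S
final -2 -7 W

n=0: pose=(-1,-7,N); sL=40, sR=40; mL=0, mR=-80; mL+mR=-80 → advance -1; mR−mL=-80 → turn -1·90°
n=1: pose=(-1,-8,E); sL=20, sR=4; mL=8, mR=-24; mL+mR=-16 → advance -1; mR−mL=-32 → turn -1·90°
n=2: pose=(-2,-8,S); sL=40/9, sR=40/13; mL=80/117, mR=-880/117; mL+mR=-800/117 → advance -1; mR−mL=-320/39 → turn -1·90°
n=3: pose=(-2,-7,W); sL=5, sR=10; mL=-5/2, mR=-15; mL+mR=-35/2 → advance -1; mR−mL=-25/2 → turn -1·90°
n=4: pose=(-1,-7,N); sL=40, sR=40; mL=0, mR=-80; mL+mR=-80 → advance -1; mR−mL=-80 → turn -1·90°
n=5: pose=(-1,-8,E); sL=20, sR=4; mL=8, mR=-24; mL+mR=-16 → advance -1; mR−mL=-32 → turn -1·90°
n=6: pose=(-2,-8,S); sL=40/9, sR=40/13; mL=80/117, mR=-880/117; mL+mR=-800/117 → advance -1; mR−mL=-320/39 → turn -1·90°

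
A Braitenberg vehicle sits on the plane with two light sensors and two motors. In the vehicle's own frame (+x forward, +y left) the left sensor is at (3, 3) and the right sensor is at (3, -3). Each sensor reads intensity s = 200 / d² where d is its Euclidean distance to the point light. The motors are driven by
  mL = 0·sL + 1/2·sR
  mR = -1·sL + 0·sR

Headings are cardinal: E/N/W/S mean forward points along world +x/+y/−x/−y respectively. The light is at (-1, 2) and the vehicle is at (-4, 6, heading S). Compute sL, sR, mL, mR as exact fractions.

left sensor world pos  = (-1, 3); dL² = 1
right sensor world pos = (-7, 3); dR² = 37
sL = 200/1 = 200
sR = 200/37 = 200/37
mL = 0·sL + 1/2·sR = 100/37
mR = -1·sL + 0·sR = -200

200 200/37 100/37 -200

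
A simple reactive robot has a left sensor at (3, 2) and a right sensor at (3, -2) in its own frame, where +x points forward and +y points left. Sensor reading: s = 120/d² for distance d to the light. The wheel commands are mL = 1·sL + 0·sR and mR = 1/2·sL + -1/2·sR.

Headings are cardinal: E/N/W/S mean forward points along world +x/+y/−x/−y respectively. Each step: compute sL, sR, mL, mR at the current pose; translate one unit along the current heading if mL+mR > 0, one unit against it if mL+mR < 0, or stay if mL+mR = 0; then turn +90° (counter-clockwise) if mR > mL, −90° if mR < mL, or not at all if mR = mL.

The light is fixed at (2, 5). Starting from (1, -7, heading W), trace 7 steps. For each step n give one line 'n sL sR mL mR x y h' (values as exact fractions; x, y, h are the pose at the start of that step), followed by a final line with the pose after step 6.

0 30/53 30/29 30/53 -360/1537 1 -7 W
1 120/97 40/27 120/97 -320/2619 0 -7 N
2 60/41 12/17 60/41 264/697 0 -6 E
3 120/197 24/41 120/197 96/8077 1 -6 S
4 30/53 30/29 30/53 -360/1537 1 -7 W
5 120/97 40/27 120/97 -320/2619 0 -7 N
6 60/41 12/17 60/41 264/697 0 -6 E
final 1 -6 S

n=0: pose=(1,-7,W); sL=30/53, sR=30/29; mL=30/53, mR=-360/1537; mL+mR=510/1537 → advance +1; mR−mL=-1230/1537 → turn -1·90°
n=1: pose=(0,-7,N); sL=120/97, sR=40/27; mL=120/97, mR=-320/2619; mL+mR=2920/2619 → advance +1; mR−mL=-3560/2619 → turn -1·90°
n=2: pose=(0,-6,E); sL=60/41, sR=12/17; mL=60/41, mR=264/697; mL+mR=1284/697 → advance +1; mR−mL=-756/697 → turn -1·90°
n=3: pose=(1,-6,S); sL=120/197, sR=24/41; mL=120/197, mR=96/8077; mL+mR=5016/8077 → advance +1; mR−mL=-4824/8077 → turn -1·90°
n=4: pose=(1,-7,W); sL=30/53, sR=30/29; mL=30/53, mR=-360/1537; mL+mR=510/1537 → advance +1; mR−mL=-1230/1537 → turn -1·90°
n=5: pose=(0,-7,N); sL=120/97, sR=40/27; mL=120/97, mR=-320/2619; mL+mR=2920/2619 → advance +1; mR−mL=-3560/2619 → turn -1·90°
n=6: pose=(0,-6,E); sL=60/41, sR=12/17; mL=60/41, mR=264/697; mL+mR=1284/697 → advance +1; mR−mL=-756/697 → turn -1·90°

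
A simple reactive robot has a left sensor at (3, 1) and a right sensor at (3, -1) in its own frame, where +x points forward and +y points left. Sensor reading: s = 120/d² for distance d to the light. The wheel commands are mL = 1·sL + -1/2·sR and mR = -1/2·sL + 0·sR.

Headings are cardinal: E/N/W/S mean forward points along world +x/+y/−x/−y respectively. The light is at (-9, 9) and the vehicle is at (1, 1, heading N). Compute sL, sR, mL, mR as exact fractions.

60/53 60/73 2790/3869 -30/53

left sensor world pos  = (0, 4); dL² = 106
right sensor world pos = (2, 4); dR² = 146
sL = 120/106 = 60/53
sR = 120/146 = 60/73
mL = 1·sL + -1/2·sR = 2790/3869
mR = -1/2·sL + 0·sR = -30/53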